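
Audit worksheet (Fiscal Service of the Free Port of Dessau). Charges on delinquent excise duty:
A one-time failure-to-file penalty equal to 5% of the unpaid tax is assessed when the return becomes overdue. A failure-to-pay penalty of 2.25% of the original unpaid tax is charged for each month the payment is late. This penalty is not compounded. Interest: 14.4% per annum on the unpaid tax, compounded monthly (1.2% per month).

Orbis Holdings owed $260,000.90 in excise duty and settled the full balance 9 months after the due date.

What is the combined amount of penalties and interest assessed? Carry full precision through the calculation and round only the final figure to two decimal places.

Failure-to-file penalty: 5% × $260,000.90 = $13,000.05…
Failure-to-pay penalty = 2.25% × $260,000.90 × 9 mo = $52,650.18…
Interest: $260,000.90 × ((1 + 0.012)^9 − 1) = $260,000.90 × 0.1133318… = $29,466.3690…
Penalties + interest = $65,650.2273… + $29,466.3690… = $95,116.60

$95,116.60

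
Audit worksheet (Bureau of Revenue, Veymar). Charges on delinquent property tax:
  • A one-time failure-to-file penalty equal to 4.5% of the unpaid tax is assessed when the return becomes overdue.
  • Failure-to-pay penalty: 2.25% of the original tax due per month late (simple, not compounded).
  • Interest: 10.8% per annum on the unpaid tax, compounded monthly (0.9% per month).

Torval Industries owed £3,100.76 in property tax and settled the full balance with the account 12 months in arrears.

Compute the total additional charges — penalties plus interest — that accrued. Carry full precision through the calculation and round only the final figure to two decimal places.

Failure-to-file penalty: 4.5% × £3,100.76 = £139.53…
Failure-to-pay penalty = 2.25% × £3,100.76 × 12 mo = £837.21…
Interest: £3,100.76 × ((1 + 0.009)^12 − 1) = £3,100.76 × 0.1135097… = £351.9663…
Penalties + interest = £976.7394 + £351.9663… = £1,328.71

£1,328.71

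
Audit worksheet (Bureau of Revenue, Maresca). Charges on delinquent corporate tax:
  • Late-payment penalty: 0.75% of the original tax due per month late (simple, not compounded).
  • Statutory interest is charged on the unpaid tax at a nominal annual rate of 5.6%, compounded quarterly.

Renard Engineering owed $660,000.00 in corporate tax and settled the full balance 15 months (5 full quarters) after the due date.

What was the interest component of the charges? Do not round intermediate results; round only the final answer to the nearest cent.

Interest (5.6%/yr ÷ 4 = 1.4%/quarter): $660,000.00 × ((1 + 0.014)^5 − 1) = $47,511.8375…

$47,511.84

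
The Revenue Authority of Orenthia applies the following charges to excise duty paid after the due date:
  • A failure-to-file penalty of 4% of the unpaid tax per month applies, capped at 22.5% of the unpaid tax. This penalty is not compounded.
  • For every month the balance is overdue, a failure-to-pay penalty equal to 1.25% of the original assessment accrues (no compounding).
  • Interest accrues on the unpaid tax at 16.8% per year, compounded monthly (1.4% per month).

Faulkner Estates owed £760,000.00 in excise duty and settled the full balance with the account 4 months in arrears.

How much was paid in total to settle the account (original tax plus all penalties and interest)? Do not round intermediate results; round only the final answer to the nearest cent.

Failure-to-file: 4 × 4% × £760,000.00 = £121,600.00 (under the 22.5% cap)
Failure-to-pay penalty: 4 × 1.25% × £760,000.00 = £38,000.00
Interest: £760,000.00 × ((1 + 0.014)^4 − 1) = £760,000.00 × 0.0571870… = £43,462.1310…
Total = £760,000.00 + £159,600.0000 + £43,462.1310… = £963,062.13

£963,062.13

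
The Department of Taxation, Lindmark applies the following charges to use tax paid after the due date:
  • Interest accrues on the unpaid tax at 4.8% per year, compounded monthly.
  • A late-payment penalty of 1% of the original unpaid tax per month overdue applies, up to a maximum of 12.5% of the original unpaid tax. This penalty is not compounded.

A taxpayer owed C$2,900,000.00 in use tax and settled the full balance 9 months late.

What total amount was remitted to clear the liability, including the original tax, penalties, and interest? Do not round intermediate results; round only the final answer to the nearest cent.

Penalty: 9 × 1% × C$2,900,000.00 = C$261,000.00 (below the 12.5% cap of C$362,500.00)
Interest (4.8%/yr ÷ 12 = 0.4%/month): C$2,900,000.00 × ((1 + 0.004)^9 − 1) = C$106,086.0843…
Total = C$2,900,000.00 + C$261,000.0000 + C$106,086.0843… = C$3,267,086.08

C$3,267,086.08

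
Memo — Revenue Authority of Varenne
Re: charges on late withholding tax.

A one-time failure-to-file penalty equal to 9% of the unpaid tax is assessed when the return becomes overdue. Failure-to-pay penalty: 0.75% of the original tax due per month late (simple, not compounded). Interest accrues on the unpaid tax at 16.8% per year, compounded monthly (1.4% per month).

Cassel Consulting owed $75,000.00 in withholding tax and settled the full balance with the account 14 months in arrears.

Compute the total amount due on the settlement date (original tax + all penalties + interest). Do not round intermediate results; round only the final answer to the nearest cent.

Failure-to-file penalty: 9% × $75,000.00 = $6,750.00
Failure-to-pay penalty: 14 × 0.75% × $75,000.00 = $7,875.00
Interest: $75,000.00 × ((1 + 0.014)^14 − 1) = $75,000.00 × 0.2148744… = $16,115.5778…
Total = $75,000.00 + $14,625.0000 + $16,115.5778… = $105,740.58

$105,740.58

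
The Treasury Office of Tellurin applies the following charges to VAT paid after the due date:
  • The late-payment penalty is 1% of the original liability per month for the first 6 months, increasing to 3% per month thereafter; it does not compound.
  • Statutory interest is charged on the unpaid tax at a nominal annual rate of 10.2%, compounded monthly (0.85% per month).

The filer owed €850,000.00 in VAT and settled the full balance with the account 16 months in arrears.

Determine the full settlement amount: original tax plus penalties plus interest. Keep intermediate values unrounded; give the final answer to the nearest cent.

Penalty, months 1–6: 6 × 1% × €850,000.00 = €51,000.00
Penalty, months 7–16: 10 × 3% × €850,000.00 = €255,000.00
Interest: €850,000.00 × ((1 + 0.0085)^16 − 1) = €850,000.00 × 0.1450236… = €123,270.0663…
Total = €850,000.00 + €306,000.0000 + €123,270.0663… = €1,279,270.07

€1,279,270.07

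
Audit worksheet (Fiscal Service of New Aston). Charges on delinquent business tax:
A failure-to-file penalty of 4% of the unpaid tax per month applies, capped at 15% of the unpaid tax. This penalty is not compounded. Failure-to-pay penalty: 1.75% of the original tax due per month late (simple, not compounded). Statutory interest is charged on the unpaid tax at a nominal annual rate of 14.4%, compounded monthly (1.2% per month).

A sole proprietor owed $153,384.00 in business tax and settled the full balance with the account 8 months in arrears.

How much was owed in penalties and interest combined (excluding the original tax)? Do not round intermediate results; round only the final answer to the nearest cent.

$59,839.74

Failure-to-file: 8 × 4% × $153,384.00 = $49,082.88, capped at 15% × $153,384.00 = $23,007.60
Failure-to-pay penalty = 1.75% × $153,384.00 × 8 mo = $21,473.76
Interest: $153,384.00 × ((1 + 0.012)^8 − 1) = $153,384.00 × 0.1001302… = $15,358.3757…
Penalties + interest = $44,481.3600 + $15,358.3757… = $59,839.74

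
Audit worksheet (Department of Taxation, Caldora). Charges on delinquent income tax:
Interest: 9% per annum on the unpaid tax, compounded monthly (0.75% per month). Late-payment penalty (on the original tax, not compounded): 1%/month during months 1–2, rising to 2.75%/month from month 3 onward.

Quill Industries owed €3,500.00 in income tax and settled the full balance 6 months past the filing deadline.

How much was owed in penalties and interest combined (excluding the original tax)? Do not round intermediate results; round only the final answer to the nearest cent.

Penalty, months 1–2: 2 × 1% × €3,500.00 = €70.00
Penalty, months 3–6: 4 × 2.75% × €3,500.00 = €385.00
Interest: €3,500.00 × ((1 + 0.0075)^6 − 1) = €3,500.00 × 0.0458522… = €160.4828…
Penalties + interest = €455.0000 + €160.4828… = €615.48

€615.48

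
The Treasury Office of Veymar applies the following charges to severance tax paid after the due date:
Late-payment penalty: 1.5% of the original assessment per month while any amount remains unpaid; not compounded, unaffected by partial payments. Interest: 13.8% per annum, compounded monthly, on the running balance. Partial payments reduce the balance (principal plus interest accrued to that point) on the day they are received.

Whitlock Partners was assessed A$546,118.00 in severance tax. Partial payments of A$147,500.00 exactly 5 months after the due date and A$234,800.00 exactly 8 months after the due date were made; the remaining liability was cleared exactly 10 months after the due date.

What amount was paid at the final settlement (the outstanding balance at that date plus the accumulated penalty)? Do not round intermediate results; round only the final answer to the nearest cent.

A$297,781.03

Monthly rate = 13.8% ÷ 12 = 1.15%
Balance at month 5: A$546,118.0000 × (1 + 0.0115)^5 = A$578,250.3797…
After A$147,500.00 payment: A$578,250.3797… − A$147,500.00 = A$430,750.3797…
Balance at month 8: A$430,750.3797… × (1 + 0.0115)^3 = A$445,782.8231…
After A$234,800.00 payment: A$445,782.8231… − A$234,800.00 = A$210,982.8231…
Balance at month 10: A$210,982.8231… × (1 + 0.0115)^2 = A$215,863.3305…
Penalty: 10 × 1.5% × A$546,118.00 = A$81,917.70
Final settlement = outstanding balance + penalty = A$215,863.3305… + A$81,917.70 = A$297,781.03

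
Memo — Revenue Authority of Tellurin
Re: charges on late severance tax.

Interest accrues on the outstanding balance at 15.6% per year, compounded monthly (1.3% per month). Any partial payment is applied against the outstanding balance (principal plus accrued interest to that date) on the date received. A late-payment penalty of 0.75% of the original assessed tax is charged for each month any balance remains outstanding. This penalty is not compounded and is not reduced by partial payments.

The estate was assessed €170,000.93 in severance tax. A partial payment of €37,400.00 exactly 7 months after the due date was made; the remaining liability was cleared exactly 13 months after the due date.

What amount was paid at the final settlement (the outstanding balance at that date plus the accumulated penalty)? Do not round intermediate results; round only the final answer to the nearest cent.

Balance at month 7: €170,000.9300 × (1 + 0.013)^7 = €186,087.5914…
After €37,400.00 payment: €186,087.5914… − €37,400.00 = €148,687.5914…
Balance at month 13: €148,687.5914… × (1 + 0.013)^6 = €160,668.7440…
Penalty: 13 × 0.75% × €170,000.93 = €16,575.09…
Final settlement = outstanding balance + penalty = €160,668.7440… + €16,575.09… = €177,243.83

€177,243.83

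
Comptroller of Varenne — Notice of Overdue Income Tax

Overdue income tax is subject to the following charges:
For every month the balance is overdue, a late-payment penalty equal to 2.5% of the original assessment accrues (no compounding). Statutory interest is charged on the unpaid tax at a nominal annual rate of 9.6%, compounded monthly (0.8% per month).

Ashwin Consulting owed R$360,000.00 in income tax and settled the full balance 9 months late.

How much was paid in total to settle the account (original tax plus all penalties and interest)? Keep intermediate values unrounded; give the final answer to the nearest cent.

R$467,765.11

Late-payment penalty = 2.5% × R$360,000.00 × 9 mo = R$81,000.00
Interest: R$360,000.00 × ((1 + 0.008)^9 − 1) = R$360,000.00 × 0.0743475… = R$26,765.1102…
Total = R$360,000.00 + R$81,000.0000 + R$26,765.1102… = R$467,765.11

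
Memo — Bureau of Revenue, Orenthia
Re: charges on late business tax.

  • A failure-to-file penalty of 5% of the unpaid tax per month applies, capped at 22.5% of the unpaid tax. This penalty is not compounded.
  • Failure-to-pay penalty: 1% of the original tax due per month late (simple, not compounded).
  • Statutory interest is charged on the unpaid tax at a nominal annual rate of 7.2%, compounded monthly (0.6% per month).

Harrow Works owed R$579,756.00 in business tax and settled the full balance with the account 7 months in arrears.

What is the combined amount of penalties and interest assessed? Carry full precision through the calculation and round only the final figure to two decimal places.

Failure-to-file: 7 × 5% × R$579,756.00 = R$202,914.60, capped at 22.5% × R$579,756.00 = R$130,445.10
Failure-to-pay penalty: 7 × 1% × R$579,756.00 = R$40,582.92
Interest: R$579,756.00 × ((1 + 0.006)^7 − 1) = R$579,756.00 × 0.0427636… = R$24,792.4569…
Penalties + interest = R$171,028.0200 + R$24,792.4569… = R$195,820.48

R$195,820.48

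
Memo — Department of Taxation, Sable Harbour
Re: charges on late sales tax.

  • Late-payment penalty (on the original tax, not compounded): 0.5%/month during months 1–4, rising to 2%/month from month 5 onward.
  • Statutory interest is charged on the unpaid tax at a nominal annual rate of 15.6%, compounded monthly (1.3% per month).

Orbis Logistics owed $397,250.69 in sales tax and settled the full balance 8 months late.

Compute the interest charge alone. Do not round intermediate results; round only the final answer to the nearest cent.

$43,243.54

Interest: $397,250.69 × ((1 + 0.013)^8 − 1) = $397,250.69 × 0.1088571… = $43,243.5391…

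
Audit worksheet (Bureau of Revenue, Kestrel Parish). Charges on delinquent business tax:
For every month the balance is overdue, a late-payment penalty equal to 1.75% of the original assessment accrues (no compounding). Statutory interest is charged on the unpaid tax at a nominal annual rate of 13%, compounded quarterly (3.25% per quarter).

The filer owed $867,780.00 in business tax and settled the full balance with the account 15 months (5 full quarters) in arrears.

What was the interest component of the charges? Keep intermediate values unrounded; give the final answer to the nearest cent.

$150,482.94

Interest: $867,780.00 × ((1 + 0.0325)^5 − 1) = $867,780.00 × 0.1734114… = $150,482.9411…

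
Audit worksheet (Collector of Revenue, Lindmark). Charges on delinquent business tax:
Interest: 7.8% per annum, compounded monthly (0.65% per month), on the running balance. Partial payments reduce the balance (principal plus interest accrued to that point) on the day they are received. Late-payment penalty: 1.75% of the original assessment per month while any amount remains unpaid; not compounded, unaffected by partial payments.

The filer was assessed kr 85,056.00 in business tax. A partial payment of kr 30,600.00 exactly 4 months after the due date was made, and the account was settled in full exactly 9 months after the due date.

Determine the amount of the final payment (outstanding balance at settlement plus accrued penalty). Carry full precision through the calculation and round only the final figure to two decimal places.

kr 71,951.93

Balance at month 4: kr 85,056.0000 × (1 + 0.0065)^4 = kr 87,289.1113…
After kr 30,600.00 payment: kr 87,289.1113… − kr 30,600.00 = kr 56,689.1113…
Balance at month 9: kr 56,689.1113… × (1 + 0.0065)^5 = kr 58,555.6147…
Penalty: 9 × 1.75% × kr 85,056.00 = kr 13,396.32
Final settlement = outstanding balance + penalty = kr 58,555.6147… + kr 13,396.32 = kr 71,951.93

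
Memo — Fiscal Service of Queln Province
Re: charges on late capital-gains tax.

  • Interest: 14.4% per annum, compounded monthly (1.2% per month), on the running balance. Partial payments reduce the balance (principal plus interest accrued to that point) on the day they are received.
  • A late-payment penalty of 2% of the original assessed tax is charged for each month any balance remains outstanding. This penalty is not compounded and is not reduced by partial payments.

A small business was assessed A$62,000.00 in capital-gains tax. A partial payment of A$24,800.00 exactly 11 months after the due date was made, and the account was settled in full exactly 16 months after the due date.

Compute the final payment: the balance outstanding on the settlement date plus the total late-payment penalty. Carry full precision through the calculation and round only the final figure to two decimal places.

A$68,553.62

Balance at month 11: A$62,000.0000 × (1 + 0.012)^11 = A$70,693.1489…
After A$24,800.00 payment: A$70,693.1489… − A$24,800.00 = A$45,893.1489…
Balance at month 16: A$45,893.1489… × (1 + 0.012)^5 = A$48,713.6218…
Penalty: 16 × 2% × A$62,000.00 = A$19,840.00
Final settlement = outstanding balance + penalty = A$48,713.6218… + A$19,840.00 = A$68,553.62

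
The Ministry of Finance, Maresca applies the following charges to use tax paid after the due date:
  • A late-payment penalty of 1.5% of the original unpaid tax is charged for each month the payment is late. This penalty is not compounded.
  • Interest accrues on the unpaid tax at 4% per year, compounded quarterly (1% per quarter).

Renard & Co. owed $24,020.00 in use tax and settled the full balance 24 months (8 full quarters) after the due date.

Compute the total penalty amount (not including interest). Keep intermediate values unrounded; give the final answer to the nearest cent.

$8,647.20

Late-payment penalty: 24 × 1.5% × $24,020.00 = $8,647.20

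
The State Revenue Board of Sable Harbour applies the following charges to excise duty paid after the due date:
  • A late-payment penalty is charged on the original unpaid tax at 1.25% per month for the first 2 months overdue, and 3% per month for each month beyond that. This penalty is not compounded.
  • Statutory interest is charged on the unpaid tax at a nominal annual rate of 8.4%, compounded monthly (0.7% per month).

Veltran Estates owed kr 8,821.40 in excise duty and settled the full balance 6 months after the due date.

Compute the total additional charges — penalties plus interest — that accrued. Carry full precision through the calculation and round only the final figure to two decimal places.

kr 1,656.15

Penalty, months 1–2: 2 × 1.25% × kr 8,821.40 = kr 220.54…
Penalty, months 3–6: 4 × 3% × kr 8,821.40 = kr 1,058.57…
Interest: kr 8,821.40 × ((1 + 0.007)^6 − 1) = kr 8,821.40 × 0.0427419… = kr 377.0434…
Penalties + interest = kr 1,279.1030 + kr 377.0434… = kr 1,656.15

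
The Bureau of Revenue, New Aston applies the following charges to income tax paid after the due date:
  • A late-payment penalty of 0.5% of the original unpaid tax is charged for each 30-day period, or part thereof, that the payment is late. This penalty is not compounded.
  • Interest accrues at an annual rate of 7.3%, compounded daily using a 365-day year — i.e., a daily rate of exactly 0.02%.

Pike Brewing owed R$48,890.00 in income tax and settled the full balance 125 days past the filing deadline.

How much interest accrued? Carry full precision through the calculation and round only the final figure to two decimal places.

R$1,237.53

Interest: R$48,890.00 × ((1 + 0.0002)^125 − 1) = R$48,890.00 × 0.02531256… = R$1,237.5309…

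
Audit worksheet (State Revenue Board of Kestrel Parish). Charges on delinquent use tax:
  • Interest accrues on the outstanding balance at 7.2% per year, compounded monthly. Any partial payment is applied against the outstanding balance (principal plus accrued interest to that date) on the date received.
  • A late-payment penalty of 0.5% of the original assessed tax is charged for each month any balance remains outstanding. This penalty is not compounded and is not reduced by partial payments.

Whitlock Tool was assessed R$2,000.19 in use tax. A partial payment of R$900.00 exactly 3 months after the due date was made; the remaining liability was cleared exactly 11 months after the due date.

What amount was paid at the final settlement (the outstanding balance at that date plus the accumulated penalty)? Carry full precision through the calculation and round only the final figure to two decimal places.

R$1,302.13

Monthly rate = 7.2% ÷ 12 = 0.6%
Balance at month 3: R$2,000.1900 × (1 + 0.006)^3 = R$2,036.4099…
After R$900.00 payment: R$2,036.4099… − R$900.00 = R$1,136.4099…
Balance at month 11: R$1,136.4099… × (1 + 0.006)^8 = R$1,192.1169…
Penalty: 11 × 0.5% × R$2,000.19 = R$110.01…
Final settlement = outstanding balance + penalty = R$1,192.1169… + R$110.01… = R$1,302.13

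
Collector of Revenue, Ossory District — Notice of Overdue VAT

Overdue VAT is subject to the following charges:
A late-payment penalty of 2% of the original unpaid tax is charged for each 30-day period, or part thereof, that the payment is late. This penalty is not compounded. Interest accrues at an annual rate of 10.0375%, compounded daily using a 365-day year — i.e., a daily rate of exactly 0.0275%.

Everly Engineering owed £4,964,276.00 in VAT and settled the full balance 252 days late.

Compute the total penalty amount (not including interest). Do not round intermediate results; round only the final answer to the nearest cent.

£893,569.68

Penalty periods: ⌈252/30⌉ = 9; penalty = 9 × 2% × £4,964,276.00 = £893,569.68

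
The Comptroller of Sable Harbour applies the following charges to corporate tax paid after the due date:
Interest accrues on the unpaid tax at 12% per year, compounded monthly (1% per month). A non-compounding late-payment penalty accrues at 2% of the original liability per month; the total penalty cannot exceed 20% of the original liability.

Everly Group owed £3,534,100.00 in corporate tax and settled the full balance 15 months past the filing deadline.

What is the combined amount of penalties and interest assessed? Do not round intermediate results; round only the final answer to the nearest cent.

£1,275,700.39

Penalty (uncapped): 15 × 2% × £3,534,100.00 = £1,060,230.00; cap = 20% × £3,534,100.00 = £706,820.00 → penalty = £706,820.00
Interest: £3,534,100.00 × ((1 + 0.01)^15 − 1) = £3,534,100.00 × 0.1609690… = £568,880.3852…
Penalties + interest = £706,820.0000 + £568,880.3852… = £1,275,700.39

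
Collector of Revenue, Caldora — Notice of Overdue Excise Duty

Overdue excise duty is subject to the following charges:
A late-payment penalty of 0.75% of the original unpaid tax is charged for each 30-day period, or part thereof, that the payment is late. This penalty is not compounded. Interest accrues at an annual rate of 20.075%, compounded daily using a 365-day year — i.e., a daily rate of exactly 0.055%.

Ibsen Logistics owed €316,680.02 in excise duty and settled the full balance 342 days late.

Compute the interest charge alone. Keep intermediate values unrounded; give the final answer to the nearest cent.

Interest: €316,680.02 × ((1 + 0.00055)^342 − 1) = €316,680.02 × 0.20689180… = €65,518.4983…

€65,518.50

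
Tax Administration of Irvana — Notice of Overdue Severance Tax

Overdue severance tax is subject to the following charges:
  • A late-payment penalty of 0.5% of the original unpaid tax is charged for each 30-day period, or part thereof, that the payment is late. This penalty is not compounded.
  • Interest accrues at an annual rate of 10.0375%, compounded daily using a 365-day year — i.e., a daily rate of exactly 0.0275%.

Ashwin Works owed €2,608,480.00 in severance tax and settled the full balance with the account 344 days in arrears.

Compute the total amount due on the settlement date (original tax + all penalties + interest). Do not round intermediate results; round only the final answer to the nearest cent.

€3,023,762.50

Penalty periods: ⌈344/30⌉ = 12; penalty = 12 × 0.5% × €2,608,480.00 = €156,508.80
Interest: €2,608,480.00 × ((1 + 0.000275)^344 − 1) = €2,608,480.00 × 0.09920478… = €258,773.6954…
Total = €2,608,480.00 + €156,508.8000 + €258,773.6954… = €3,023,762.50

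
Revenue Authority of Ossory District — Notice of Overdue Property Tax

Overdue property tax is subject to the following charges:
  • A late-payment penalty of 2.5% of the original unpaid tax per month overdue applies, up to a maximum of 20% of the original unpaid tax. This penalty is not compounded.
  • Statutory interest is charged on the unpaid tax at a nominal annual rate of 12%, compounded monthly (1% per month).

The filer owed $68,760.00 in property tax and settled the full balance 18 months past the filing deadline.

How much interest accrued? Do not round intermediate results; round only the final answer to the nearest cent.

Interest: $68,760.00 × ((1 + 0.01)^18 − 1) = $68,760.00 × 0.1961475… = $13,487.1004…

$13,487.10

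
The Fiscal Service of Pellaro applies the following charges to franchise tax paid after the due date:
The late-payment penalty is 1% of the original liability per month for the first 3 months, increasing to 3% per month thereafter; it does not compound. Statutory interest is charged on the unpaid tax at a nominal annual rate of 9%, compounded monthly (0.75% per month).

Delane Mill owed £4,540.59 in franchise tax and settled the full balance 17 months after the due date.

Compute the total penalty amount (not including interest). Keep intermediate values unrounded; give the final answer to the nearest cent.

£2,043.27

Penalty, months 1–3: 3 × 1% × £4,540.59 = £136.22…
Penalty, months 4–17: 14 × 3% × £4,540.59 = £1,907.05…
Total penalty = £136.22… + £1,907.05… = £2,043.27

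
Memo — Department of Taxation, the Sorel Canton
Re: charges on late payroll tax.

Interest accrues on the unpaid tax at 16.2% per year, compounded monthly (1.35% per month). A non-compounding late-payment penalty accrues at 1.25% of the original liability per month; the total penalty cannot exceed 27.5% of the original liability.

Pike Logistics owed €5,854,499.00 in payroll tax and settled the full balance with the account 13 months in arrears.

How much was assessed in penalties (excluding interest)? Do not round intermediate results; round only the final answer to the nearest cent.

Penalty: 13 × 1.25% × €5,854,499.00 = €951,356.09… (below the 27.5% cap of €1,609,987.23…)

€951,356.09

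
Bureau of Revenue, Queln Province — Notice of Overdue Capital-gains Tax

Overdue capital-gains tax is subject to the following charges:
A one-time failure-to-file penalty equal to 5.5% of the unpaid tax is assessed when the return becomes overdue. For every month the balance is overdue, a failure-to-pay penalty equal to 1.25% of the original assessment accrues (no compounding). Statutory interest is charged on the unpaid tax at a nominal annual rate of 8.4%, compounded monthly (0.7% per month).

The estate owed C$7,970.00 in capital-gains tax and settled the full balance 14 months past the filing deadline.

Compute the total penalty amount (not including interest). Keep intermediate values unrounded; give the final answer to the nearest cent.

Failure-to-file penalty: 5.5% × C$7,970.00 = C$438.35
Failure-to-pay penalty: 14 × 1.25% × C$7,970.00 = C$1,394.75
Total penalty = C$438.35 + C$1,394.75 = C$1,833.10

C$1,833.10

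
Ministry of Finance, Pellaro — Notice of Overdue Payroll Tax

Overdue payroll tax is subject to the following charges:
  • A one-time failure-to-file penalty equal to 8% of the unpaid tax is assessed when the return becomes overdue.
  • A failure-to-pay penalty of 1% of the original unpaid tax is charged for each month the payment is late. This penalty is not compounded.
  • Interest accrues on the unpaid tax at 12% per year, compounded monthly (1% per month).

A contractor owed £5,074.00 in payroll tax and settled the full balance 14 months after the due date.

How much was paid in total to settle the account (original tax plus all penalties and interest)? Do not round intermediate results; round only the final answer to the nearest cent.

£6,948.71

Failure-to-file penalty: 8% × £5,074.00 = £405.92
Failure-to-pay penalty: 14 × 1% × £5,074.00 = £710.36
Interest: £5,074.00 × ((1 + 0.01)^14 − 1) = £5,074.00 × 0.1494742… = £758.4322…
Total = £5,074.00 + £1,116.2800 + £758.4322… = £6,948.71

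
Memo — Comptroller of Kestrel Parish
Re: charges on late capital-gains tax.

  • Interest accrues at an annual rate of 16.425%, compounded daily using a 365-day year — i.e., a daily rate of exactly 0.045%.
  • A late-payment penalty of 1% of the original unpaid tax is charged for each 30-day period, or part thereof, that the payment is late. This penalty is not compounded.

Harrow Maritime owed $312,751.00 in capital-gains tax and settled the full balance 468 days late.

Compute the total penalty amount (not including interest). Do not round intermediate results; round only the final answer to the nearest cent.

$50,040.16

Penalty periods: ⌈468/30⌉ = 16; penalty = 16 × 1% × $312,751.00 = $50,040.16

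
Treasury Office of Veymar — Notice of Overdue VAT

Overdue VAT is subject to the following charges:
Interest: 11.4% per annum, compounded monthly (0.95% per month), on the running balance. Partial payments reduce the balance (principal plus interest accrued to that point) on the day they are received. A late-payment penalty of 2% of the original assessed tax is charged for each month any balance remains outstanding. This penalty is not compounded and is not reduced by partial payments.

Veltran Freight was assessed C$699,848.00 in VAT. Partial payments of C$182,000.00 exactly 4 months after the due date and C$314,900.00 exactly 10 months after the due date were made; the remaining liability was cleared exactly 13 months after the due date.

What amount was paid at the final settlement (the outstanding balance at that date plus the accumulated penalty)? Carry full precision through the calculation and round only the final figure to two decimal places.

Balance at month 4: C$699,848.0000 × (1 + 0.0095)^4 = C$726,823.5975…
After C$182,000.00 payment: C$726,823.5975… − C$182,000.00 = C$544,823.5975…
Balance at month 10: C$544,823.5975… × (1 + 0.0095)^6 = C$576,625.5067…
After C$314,900.00 payment: C$576,625.5067… − C$314,900.00 = C$261,725.5067…
Balance at month 13: C$261,725.5067… × (1 + 0.0095)^3 = C$269,255.7702…
Penalty: 13 × 2% × C$699,848.00 = C$181,960.48
Final settlement = outstanding balance + penalty = C$269,255.7702… + C$181,960.48 = C$451,216.25

C$451,216.25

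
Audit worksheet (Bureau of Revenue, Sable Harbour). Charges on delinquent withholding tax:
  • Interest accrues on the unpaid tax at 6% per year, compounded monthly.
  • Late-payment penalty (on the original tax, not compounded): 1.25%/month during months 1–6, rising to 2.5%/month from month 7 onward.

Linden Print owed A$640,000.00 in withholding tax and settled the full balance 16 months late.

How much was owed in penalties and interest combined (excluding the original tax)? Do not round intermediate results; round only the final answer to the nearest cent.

A$261,165.54

Penalty, months 1–6: 6 × 1.25% × A$640,000.00 = A$48,000.00
Penalty, months 7–16: 10 × 2.5% × A$640,000.00 = A$160,000.00
Interest (6%/yr ÷ 12 = 0.5%/month): A$640,000.00 × ((1 + 0.005)^16 − 1) = A$53,165.5368…
Penalties + interest = A$208,000.0000 + A$53,165.5368… = A$261,165.54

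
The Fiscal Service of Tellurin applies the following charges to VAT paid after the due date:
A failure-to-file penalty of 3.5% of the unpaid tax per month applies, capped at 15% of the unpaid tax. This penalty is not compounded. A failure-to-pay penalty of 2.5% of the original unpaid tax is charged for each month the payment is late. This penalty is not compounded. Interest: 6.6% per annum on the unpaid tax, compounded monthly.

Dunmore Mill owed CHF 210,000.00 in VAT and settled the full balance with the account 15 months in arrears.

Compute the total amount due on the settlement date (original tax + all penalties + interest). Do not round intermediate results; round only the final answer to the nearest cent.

CHF 338,258.18

Failure-to-file: 15 × 3.5% × CHF 210,000.00 = CHF 110,250.00, capped at 15% × CHF 210,000.00 = CHF 31,500.00
Failure-to-pay penalty = 2.5% × CHF 210,000.00 × 15 mo = CHF 78,750.00
Interest (6.6%/yr ÷ 12 = 0.55%/month): CHF 210,000.00 × ((1 + 0.0055)^15 − 1) = CHF 18,008.1751…
Total = CHF 210,000.00 + CHF 110,250.0000 + CHF 18,008.1751… = CHF 338,258.18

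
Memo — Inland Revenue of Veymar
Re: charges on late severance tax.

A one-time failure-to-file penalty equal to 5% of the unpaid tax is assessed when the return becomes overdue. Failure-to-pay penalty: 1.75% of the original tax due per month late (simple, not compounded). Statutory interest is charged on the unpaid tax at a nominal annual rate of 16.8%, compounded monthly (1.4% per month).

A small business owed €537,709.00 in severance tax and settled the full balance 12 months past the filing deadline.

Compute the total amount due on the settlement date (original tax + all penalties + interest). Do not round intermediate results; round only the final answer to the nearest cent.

€775,139.32

Failure-to-file penalty: 5% × €537,709.00 = €26,885.45
Failure-to-pay penalty = 1.75% × €537,709.00 × 12 mo = €112,918.89
Interest: €537,709.00 × ((1 + 0.014)^12 − 1) = €537,709.00 × 0.1815591… = €97,625.9777…
Total = €537,709.00 + €139,804.3400 + €97,625.9777… = €775,139.32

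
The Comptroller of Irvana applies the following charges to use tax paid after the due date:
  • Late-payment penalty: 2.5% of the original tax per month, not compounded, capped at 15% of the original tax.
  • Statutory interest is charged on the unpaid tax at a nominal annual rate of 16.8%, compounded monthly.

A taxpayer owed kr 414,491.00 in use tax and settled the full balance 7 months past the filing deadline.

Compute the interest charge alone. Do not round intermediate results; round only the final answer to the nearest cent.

kr 42,366.53

Interest (16.8%/yr ÷ 12 = 1.4%/month): kr 414,491.00 × ((1 + 0.014)^7 − 1) = kr 42,366.5327…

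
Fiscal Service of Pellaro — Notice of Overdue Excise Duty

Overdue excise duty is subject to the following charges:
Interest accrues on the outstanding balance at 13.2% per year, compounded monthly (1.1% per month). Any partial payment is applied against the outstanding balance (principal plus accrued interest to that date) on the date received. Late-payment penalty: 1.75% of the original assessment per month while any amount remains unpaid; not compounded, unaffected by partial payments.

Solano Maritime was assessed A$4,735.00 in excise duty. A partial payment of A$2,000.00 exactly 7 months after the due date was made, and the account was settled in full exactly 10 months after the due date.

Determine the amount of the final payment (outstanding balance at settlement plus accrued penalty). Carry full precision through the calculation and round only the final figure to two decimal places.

A$4,044.30

Balance at month 7: A$4,735.0000 × (1 + 0.011)^7 = A$5,111.8497…
After A$2,000.00 payment: A$5,111.8497… − A$2,000.00 = A$3,111.8497…
Balance at month 10: A$3,111.8497… × (1 + 0.011)^3 = A$3,215.6744…
Penalty: 10 × 1.75% × A$4,735.00 = A$828.63…
Final settlement = outstanding balance + penalty = A$3,215.6744… + A$828.63… = A$4,044.30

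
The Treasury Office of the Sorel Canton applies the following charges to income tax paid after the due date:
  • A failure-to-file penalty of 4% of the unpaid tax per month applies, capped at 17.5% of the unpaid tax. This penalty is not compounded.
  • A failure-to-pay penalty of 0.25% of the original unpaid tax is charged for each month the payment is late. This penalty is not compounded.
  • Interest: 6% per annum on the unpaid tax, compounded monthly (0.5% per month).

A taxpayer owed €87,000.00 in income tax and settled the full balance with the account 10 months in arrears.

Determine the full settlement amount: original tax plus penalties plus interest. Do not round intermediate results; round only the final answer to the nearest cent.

€108,849.19

Failure-to-file: 10 × 4% × €87,000.00 = €34,800.00, capped at 17.5% × €87,000.00 = €15,225.00
Failure-to-pay penalty: 10 × 0.25% × €87,000.00 = €2,175.00
Interest: €87,000.00 × ((1 + 0.005)^10 − 1) = €87,000.00 × 0.0511401… = €4,449.1915…
Total = €87,000.00 + €17,400.0000 + €4,449.1915… = €108,849.19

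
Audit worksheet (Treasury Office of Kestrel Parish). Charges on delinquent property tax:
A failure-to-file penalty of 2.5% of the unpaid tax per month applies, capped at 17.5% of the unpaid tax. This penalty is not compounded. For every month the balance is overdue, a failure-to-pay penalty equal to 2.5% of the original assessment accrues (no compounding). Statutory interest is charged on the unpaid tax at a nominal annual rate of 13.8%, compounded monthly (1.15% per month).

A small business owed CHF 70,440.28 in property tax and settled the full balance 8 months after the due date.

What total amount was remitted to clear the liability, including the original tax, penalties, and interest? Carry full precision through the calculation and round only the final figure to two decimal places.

CHF 103,602.82

Failure-to-file: 8 × 2.5% × CHF 70,440.28 = CHF 14,088.06…, capped at 17.5% × CHF 70,440.28 = CHF 12,327.05…
Failure-to-pay penalty: 8 × 2.5% × CHF 70,440.28 = CHF 14,088.06…
Interest: CHF 70,440.28 × ((1 + 0.0115)^8 − 1) = CHF 70,440.28 × 0.0957894… = CHF 6,747.4325…
Total = CHF 70,440.28 + CHF 26,415.1050 + CHF 6,747.4325… = CHF 103,602.82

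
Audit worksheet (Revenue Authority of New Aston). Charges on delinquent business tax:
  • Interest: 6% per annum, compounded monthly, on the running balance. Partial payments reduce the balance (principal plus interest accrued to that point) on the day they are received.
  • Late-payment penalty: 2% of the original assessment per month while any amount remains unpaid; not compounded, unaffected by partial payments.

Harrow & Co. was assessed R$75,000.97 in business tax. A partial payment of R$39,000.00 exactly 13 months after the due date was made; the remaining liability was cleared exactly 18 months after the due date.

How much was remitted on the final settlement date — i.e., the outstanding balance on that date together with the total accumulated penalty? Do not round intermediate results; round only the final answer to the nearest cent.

Monthly rate = 6% ÷ 12 = 0.5%
Balance at month 13: R$75,000.9700 × (1 + 0.005)^13 = R$80,025.0000…
After R$39,000.00 payment: R$80,025.0000… − R$39,000.00 = R$41,025.0000…
Balance at month 18: R$41,025.0000… × (1 + 0.005)^5 = R$42,060.9327…
Penalty: 18 × 2% × R$75,000.97 = R$27,000.35…
Final settlement = outstanding balance + penalty = R$42,060.9327… + R$27,000.35… = R$69,061.28

R$69,061.28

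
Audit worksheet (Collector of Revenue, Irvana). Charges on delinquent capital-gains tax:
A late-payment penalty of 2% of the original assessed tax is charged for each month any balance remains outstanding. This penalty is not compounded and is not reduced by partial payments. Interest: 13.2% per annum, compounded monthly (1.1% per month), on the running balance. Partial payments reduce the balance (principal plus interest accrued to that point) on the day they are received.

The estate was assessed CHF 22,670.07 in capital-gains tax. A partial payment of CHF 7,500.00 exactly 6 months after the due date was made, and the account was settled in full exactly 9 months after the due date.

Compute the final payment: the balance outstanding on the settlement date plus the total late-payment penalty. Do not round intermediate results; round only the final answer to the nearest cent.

CHF 21,346.11

Balance at month 6: CHF 22,670.0700 × (1 + 0.011)^6 = CHF 24,208.0493…
After CHF 7,500.00 payment: CHF 24,208.0493… − CHF 7,500.00 = CHF 16,708.0493…
Balance at month 9: CHF 16,708.0493… × (1 + 0.011)^3 = CHF 17,265.5022…
Penalty: 9 × 2% × CHF 22,670.07 = CHF 4,080.61…
Final settlement = outstanding balance + penalty = CHF 17,265.5022… + CHF 4,080.61… = CHF 21,346.11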